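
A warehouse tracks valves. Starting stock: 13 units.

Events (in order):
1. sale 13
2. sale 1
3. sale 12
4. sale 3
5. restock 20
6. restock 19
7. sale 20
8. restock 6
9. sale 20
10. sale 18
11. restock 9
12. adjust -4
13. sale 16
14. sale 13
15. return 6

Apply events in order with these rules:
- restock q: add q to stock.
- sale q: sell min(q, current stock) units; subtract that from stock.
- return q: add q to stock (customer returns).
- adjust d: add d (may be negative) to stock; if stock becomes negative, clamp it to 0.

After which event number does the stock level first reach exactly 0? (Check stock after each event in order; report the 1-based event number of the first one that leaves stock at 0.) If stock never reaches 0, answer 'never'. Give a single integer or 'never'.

Processing events:
Start: stock = 13
  Event 1 (sale 13): sell min(13,13)=13. stock: 13 - 13 = 0. total_sold = 13
  Event 2 (sale 1): sell min(1,0)=0. stock: 0 - 0 = 0. total_sold = 13
  Event 3 (sale 12): sell min(12,0)=0. stock: 0 - 0 = 0. total_sold = 13
  Event 4 (sale 3): sell min(3,0)=0. stock: 0 - 0 = 0. total_sold = 13
  Event 5 (restock 20): 0 + 20 = 20
  Event 6 (restock 19): 20 + 19 = 39
  Event 7 (sale 20): sell min(20,39)=20. stock: 39 - 20 = 19. total_sold = 33
  Event 8 (restock 6): 19 + 6 = 25
  Event 9 (sale 20): sell min(20,25)=20. stock: 25 - 20 = 5. total_sold = 53
  Event 10 (sale 18): sell min(18,5)=5. stock: 5 - 5 = 0. total_sold = 58
  Event 11 (restock 9): 0 + 9 = 9
  Event 12 (adjust -4): 9 + -4 = 5
  Event 13 (sale 16): sell min(16,5)=5. stock: 5 - 5 = 0. total_sold = 63
  Event 14 (sale 13): sell min(13,0)=0. stock: 0 - 0 = 0. total_sold = 63
  Event 15 (return 6): 0 + 6 = 6
Final: stock = 6, total_sold = 63

First zero at event 1.

Answer: 1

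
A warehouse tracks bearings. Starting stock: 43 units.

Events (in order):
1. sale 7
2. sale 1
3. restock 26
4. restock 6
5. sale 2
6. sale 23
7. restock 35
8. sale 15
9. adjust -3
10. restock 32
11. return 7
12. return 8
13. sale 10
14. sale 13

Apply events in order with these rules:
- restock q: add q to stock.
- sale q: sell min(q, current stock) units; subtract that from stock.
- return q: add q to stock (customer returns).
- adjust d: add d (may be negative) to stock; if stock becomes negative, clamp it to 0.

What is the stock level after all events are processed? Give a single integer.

Answer: 83

Derivation:
Processing events:
Start: stock = 43
  Event 1 (sale 7): sell min(7,43)=7. stock: 43 - 7 = 36. total_sold = 7
  Event 2 (sale 1): sell min(1,36)=1. stock: 36 - 1 = 35. total_sold = 8
  Event 3 (restock 26): 35 + 26 = 61
  Event 4 (restock 6): 61 + 6 = 67
  Event 5 (sale 2): sell min(2,67)=2. stock: 67 - 2 = 65. total_sold = 10
  Event 6 (sale 23): sell min(23,65)=23. stock: 65 - 23 = 42. total_sold = 33
  Event 7 (restock 35): 42 + 35 = 77
  Event 8 (sale 15): sell min(15,77)=15. stock: 77 - 15 = 62. total_sold = 48
  Event 9 (adjust -3): 62 + -3 = 59
  Event 10 (restock 32): 59 + 32 = 91
  Event 11 (return 7): 91 + 7 = 98
  Event 12 (return 8): 98 + 8 = 106
  Event 13 (sale 10): sell min(10,106)=10. stock: 106 - 10 = 96. total_sold = 58
  Event 14 (sale 13): sell min(13,96)=13. stock: 96 - 13 = 83. total_sold = 71
Final: stock = 83, total_sold = 71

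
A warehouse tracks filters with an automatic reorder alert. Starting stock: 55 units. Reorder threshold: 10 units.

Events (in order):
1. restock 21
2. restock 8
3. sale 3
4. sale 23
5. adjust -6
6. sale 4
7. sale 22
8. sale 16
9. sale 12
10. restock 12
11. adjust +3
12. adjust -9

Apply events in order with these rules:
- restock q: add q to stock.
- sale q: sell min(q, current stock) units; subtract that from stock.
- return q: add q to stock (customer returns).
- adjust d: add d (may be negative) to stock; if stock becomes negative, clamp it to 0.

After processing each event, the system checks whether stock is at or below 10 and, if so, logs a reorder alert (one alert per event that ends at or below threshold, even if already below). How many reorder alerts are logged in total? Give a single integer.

Answer: 3

Derivation:
Processing events:
Start: stock = 55
  Event 1 (restock 21): 55 + 21 = 76
  Event 2 (restock 8): 76 + 8 = 84
  Event 3 (sale 3): sell min(3,84)=3. stock: 84 - 3 = 81. total_sold = 3
  Event 4 (sale 23): sell min(23,81)=23. stock: 81 - 23 = 58. total_sold = 26
  Event 5 (adjust -6): 58 + -6 = 52
  Event 6 (sale 4): sell min(4,52)=4. stock: 52 - 4 = 48. total_sold = 30
  Event 7 (sale 22): sell min(22,48)=22. stock: 48 - 22 = 26. total_sold = 52
  Event 8 (sale 16): sell min(16,26)=16. stock: 26 - 16 = 10. total_sold = 68
  Event 9 (sale 12): sell min(12,10)=10. stock: 10 - 10 = 0. total_sold = 78
  Event 10 (restock 12): 0 + 12 = 12
  Event 11 (adjust +3): 12 + 3 = 15
  Event 12 (adjust -9): 15 + -9 = 6
Final: stock = 6, total_sold = 78

Checking against threshold 10:
  After event 1: stock=76 > 10
  After event 2: stock=84 > 10
  After event 3: stock=81 > 10
  After event 4: stock=58 > 10
  After event 5: stock=52 > 10
  After event 6: stock=48 > 10
  After event 7: stock=26 > 10
  After event 8: stock=10 <= 10 -> ALERT
  After event 9: stock=0 <= 10 -> ALERT
  After event 10: stock=12 > 10
  After event 11: stock=15 > 10
  After event 12: stock=6 <= 10 -> ALERT
Alert events: [8, 9, 12]. Count = 3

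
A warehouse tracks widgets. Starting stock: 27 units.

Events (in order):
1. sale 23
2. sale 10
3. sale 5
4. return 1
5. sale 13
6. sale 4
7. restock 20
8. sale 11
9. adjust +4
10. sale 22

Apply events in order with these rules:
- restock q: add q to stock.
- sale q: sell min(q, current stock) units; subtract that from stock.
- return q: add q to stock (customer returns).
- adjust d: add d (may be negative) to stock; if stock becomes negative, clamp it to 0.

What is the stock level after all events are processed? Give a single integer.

Answer: 0

Derivation:
Processing events:
Start: stock = 27
  Event 1 (sale 23): sell min(23,27)=23. stock: 27 - 23 = 4. total_sold = 23
  Event 2 (sale 10): sell min(10,4)=4. stock: 4 - 4 = 0. total_sold = 27
  Event 3 (sale 5): sell min(5,0)=0. stock: 0 - 0 = 0. total_sold = 27
  Event 4 (return 1): 0 + 1 = 1
  Event 5 (sale 13): sell min(13,1)=1. stock: 1 - 1 = 0. total_sold = 28
  Event 6 (sale 4): sell min(4,0)=0. stock: 0 - 0 = 0. total_sold = 28
  Event 7 (restock 20): 0 + 20 = 20
  Event 8 (sale 11): sell min(11,20)=11. stock: 20 - 11 = 9. total_sold = 39
  Event 9 (adjust +4): 9 + 4 = 13
  Event 10 (sale 22): sell min(22,13)=13. stock: 13 - 13 = 0. total_sold = 52
Final: stock = 0, total_sold = 52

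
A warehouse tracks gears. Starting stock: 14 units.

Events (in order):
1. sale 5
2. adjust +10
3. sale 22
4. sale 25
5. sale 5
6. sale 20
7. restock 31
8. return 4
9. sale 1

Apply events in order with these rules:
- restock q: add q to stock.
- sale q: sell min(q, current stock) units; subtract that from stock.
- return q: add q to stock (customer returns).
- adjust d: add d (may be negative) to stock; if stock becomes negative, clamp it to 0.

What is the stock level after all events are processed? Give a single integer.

Processing events:
Start: stock = 14
  Event 1 (sale 5): sell min(5,14)=5. stock: 14 - 5 = 9. total_sold = 5
  Event 2 (adjust +10): 9 + 10 = 19
  Event 3 (sale 22): sell min(22,19)=19. stock: 19 - 19 = 0. total_sold = 24
  Event 4 (sale 25): sell min(25,0)=0. stock: 0 - 0 = 0. total_sold = 24
  Event 5 (sale 5): sell min(5,0)=0. stock: 0 - 0 = 0. total_sold = 24
  Event 6 (sale 20): sell min(20,0)=0. stock: 0 - 0 = 0. total_sold = 24
  Event 7 (restock 31): 0 + 31 = 31
  Event 8 (return 4): 31 + 4 = 35
  Event 9 (sale 1): sell min(1,35)=1. stock: 35 - 1 = 34. total_sold = 25
Final: stock = 34, total_sold = 25

Answer: 34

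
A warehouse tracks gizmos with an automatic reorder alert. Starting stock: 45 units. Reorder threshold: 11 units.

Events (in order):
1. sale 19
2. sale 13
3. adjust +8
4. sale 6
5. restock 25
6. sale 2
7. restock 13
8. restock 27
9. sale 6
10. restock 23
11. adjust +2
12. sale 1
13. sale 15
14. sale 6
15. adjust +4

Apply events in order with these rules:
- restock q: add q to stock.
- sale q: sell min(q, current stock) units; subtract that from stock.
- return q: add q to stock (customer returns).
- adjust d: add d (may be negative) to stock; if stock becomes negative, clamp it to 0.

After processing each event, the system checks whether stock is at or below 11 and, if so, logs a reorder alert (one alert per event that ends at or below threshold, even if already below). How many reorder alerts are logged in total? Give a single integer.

Processing events:
Start: stock = 45
  Event 1 (sale 19): sell min(19,45)=19. stock: 45 - 19 = 26. total_sold = 19
  Event 2 (sale 13): sell min(13,26)=13. stock: 26 - 13 = 13. total_sold = 32
  Event 3 (adjust +8): 13 + 8 = 21
  Event 4 (sale 6): sell min(6,21)=6. stock: 21 - 6 = 15. total_sold = 38
  Event 5 (restock 25): 15 + 25 = 40
  Event 6 (sale 2): sell min(2,40)=2. stock: 40 - 2 = 38. total_sold = 40
  Event 7 (restock 13): 38 + 13 = 51
  Event 8 (restock 27): 51 + 27 = 78
  Event 9 (sale 6): sell min(6,78)=6. stock: 78 - 6 = 72. total_sold = 46
  Event 10 (restock 23): 72 + 23 = 95
  Event 11 (adjust +2): 95 + 2 = 97
  Event 12 (sale 1): sell min(1,97)=1. stock: 97 - 1 = 96. total_sold = 47
  Event 13 (sale 15): sell min(15,96)=15. stock: 96 - 15 = 81. total_sold = 62
  Event 14 (sale 6): sell min(6,81)=6. stock: 81 - 6 = 75. total_sold = 68
  Event 15 (adjust +4): 75 + 4 = 79
Final: stock = 79, total_sold = 68

Checking against threshold 11:
  After event 1: stock=26 > 11
  After event 2: stock=13 > 11
  After event 3: stock=21 > 11
  After event 4: stock=15 > 11
  After event 5: stock=40 > 11
  After event 6: stock=38 > 11
  After event 7: stock=51 > 11
  After event 8: stock=78 > 11
  After event 9: stock=72 > 11
  After event 10: stock=95 > 11
  After event 11: stock=97 > 11
  After event 12: stock=96 > 11
  After event 13: stock=81 > 11
  After event 14: stock=75 > 11
  After event 15: stock=79 > 11
Alert events: []. Count = 0

Answer: 0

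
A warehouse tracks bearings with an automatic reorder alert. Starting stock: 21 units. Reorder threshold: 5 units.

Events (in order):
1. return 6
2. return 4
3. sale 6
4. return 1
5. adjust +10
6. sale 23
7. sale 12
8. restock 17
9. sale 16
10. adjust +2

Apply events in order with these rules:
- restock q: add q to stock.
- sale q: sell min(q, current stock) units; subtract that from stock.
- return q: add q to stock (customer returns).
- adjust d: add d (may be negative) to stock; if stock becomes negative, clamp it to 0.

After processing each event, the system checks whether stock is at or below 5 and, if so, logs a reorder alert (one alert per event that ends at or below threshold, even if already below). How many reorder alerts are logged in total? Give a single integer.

Answer: 3

Derivation:
Processing events:
Start: stock = 21
  Event 1 (return 6): 21 + 6 = 27
  Event 2 (return 4): 27 + 4 = 31
  Event 3 (sale 6): sell min(6,31)=6. stock: 31 - 6 = 25. total_sold = 6
  Event 4 (return 1): 25 + 1 = 26
  Event 5 (adjust +10): 26 + 10 = 36
  Event 6 (sale 23): sell min(23,36)=23. stock: 36 - 23 = 13. total_sold = 29
  Event 7 (sale 12): sell min(12,13)=12. stock: 13 - 12 = 1. total_sold = 41
  Event 8 (restock 17): 1 + 17 = 18
  Event 9 (sale 16): sell min(16,18)=16. stock: 18 - 16 = 2. total_sold = 57
  Event 10 (adjust +2): 2 + 2 = 4
Final: stock = 4, total_sold = 57

Checking against threshold 5:
  After event 1: stock=27 > 5
  After event 2: stock=31 > 5
  After event 3: stock=25 > 5
  After event 4: stock=26 > 5
  After event 5: stock=36 > 5
  After event 6: stock=13 > 5
  After event 7: stock=1 <= 5 -> ALERT
  After event 8: stock=18 > 5
  After event 9: stock=2 <= 5 -> ALERT
  After event 10: stock=4 <= 5 -> ALERT
Alert events: [7, 9, 10]. Count = 3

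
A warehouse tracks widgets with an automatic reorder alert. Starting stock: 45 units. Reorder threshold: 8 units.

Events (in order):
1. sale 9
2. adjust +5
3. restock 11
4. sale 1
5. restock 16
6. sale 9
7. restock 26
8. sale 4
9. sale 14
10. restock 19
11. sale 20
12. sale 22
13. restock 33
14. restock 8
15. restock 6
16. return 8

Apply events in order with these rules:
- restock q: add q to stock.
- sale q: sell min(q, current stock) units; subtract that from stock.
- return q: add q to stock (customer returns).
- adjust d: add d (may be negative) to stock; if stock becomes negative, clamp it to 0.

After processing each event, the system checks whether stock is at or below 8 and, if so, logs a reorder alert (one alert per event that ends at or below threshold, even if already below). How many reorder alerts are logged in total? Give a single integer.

Answer: 0

Derivation:
Processing events:
Start: stock = 45
  Event 1 (sale 9): sell min(9,45)=9. stock: 45 - 9 = 36. total_sold = 9
  Event 2 (adjust +5): 36 + 5 = 41
  Event 3 (restock 11): 41 + 11 = 52
  Event 4 (sale 1): sell min(1,52)=1. stock: 52 - 1 = 51. total_sold = 10
  Event 5 (restock 16): 51 + 16 = 67
  Event 6 (sale 9): sell min(9,67)=9. stock: 67 - 9 = 58. total_sold = 19
  Event 7 (restock 26): 58 + 26 = 84
  Event 8 (sale 4): sell min(4,84)=4. stock: 84 - 4 = 80. total_sold = 23
  Event 9 (sale 14): sell min(14,80)=14. stock: 80 - 14 = 66. total_sold = 37
  Event 10 (restock 19): 66 + 19 = 85
  Event 11 (sale 20): sell min(20,85)=20. stock: 85 - 20 = 65. total_sold = 57
  Event 12 (sale 22): sell min(22,65)=22. stock: 65 - 22 = 43. total_sold = 79
  Event 13 (restock 33): 43 + 33 = 76
  Event 14 (restock 8): 76 + 8 = 84
  Event 15 (restock 6): 84 + 6 = 90
  Event 16 (return 8): 90 + 8 = 98
Final: stock = 98, total_sold = 79

Checking against threshold 8:
  After event 1: stock=36 > 8
  After event 2: stock=41 > 8
  After event 3: stock=52 > 8
  After event 4: stock=51 > 8
  After event 5: stock=67 > 8
  After event 6: stock=58 > 8
  After event 7: stock=84 > 8
  After event 8: stock=80 > 8
  After event 9: stock=66 > 8
  After event 10: stock=85 > 8
  After event 11: stock=65 > 8
  After event 12: stock=43 > 8
  After event 13: stock=76 > 8
  After event 14: stock=84 > 8
  After event 15: stock=90 > 8
  After event 16: stock=98 > 8
Alert events: []. Count = 0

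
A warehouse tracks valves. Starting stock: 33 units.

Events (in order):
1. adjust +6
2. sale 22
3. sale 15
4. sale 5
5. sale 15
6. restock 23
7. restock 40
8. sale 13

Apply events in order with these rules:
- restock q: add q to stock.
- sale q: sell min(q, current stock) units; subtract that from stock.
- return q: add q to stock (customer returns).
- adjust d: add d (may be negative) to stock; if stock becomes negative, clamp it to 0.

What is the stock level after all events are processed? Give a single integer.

Answer: 50

Derivation:
Processing events:
Start: stock = 33
  Event 1 (adjust +6): 33 + 6 = 39
  Event 2 (sale 22): sell min(22,39)=22. stock: 39 - 22 = 17. total_sold = 22
  Event 3 (sale 15): sell min(15,17)=15. stock: 17 - 15 = 2. total_sold = 37
  Event 4 (sale 5): sell min(5,2)=2. stock: 2 - 2 = 0. total_sold = 39
  Event 5 (sale 15): sell min(15,0)=0. stock: 0 - 0 = 0. total_sold = 39
  Event 6 (restock 23): 0 + 23 = 23
  Event 7 (restock 40): 23 + 40 = 63
  Event 8 (sale 13): sell min(13,63)=13. stock: 63 - 13 = 50. total_sold = 52
Final: stock = 50, total_sold = 52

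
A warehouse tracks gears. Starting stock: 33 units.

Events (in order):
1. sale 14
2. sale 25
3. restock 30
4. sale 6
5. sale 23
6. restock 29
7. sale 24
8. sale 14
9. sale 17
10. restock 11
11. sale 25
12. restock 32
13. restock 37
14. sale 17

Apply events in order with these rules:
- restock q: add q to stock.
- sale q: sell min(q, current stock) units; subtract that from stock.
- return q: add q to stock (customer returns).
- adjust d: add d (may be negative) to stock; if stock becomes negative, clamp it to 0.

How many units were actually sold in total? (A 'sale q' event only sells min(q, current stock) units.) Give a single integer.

Answer: 120

Derivation:
Processing events:
Start: stock = 33
  Event 1 (sale 14): sell min(14,33)=14. stock: 33 - 14 = 19. total_sold = 14
  Event 2 (sale 25): sell min(25,19)=19. stock: 19 - 19 = 0. total_sold = 33
  Event 3 (restock 30): 0 + 30 = 30
  Event 4 (sale 6): sell min(6,30)=6. stock: 30 - 6 = 24. total_sold = 39
  Event 5 (sale 23): sell min(23,24)=23. stock: 24 - 23 = 1. total_sold = 62
  Event 6 (restock 29): 1 + 29 = 30
  Event 7 (sale 24): sell min(24,30)=24. stock: 30 - 24 = 6. total_sold = 86
  Event 8 (sale 14): sell min(14,6)=6. stock: 6 - 6 = 0. total_sold = 92
  Event 9 (sale 17): sell min(17,0)=0. stock: 0 - 0 = 0. total_sold = 92
  Event 10 (restock 11): 0 + 11 = 11
  Event 11 (sale 25): sell min(25,11)=11. stock: 11 - 11 = 0. total_sold = 103
  Event 12 (restock 32): 0 + 32 = 32
  Event 13 (restock 37): 32 + 37 = 69
  Event 14 (sale 17): sell min(17,69)=17. stock: 69 - 17 = 52. total_sold = 120
Final: stock = 52, total_sold = 120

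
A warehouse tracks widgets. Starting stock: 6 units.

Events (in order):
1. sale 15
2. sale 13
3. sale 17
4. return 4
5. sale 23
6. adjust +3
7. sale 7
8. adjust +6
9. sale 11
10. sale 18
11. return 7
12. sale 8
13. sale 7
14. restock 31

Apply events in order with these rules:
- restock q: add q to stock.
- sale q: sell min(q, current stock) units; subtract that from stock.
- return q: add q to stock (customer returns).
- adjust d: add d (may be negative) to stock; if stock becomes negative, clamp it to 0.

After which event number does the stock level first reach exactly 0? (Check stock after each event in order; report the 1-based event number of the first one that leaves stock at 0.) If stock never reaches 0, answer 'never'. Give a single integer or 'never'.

Processing events:
Start: stock = 6
  Event 1 (sale 15): sell min(15,6)=6. stock: 6 - 6 = 0. total_sold = 6
  Event 2 (sale 13): sell min(13,0)=0. stock: 0 - 0 = 0. total_sold = 6
  Event 3 (sale 17): sell min(17,0)=0. stock: 0 - 0 = 0. total_sold = 6
  Event 4 (return 4): 0 + 4 = 4
  Event 5 (sale 23): sell min(23,4)=4. stock: 4 - 4 = 0. total_sold = 10
  Event 6 (adjust +3): 0 + 3 = 3
  Event 7 (sale 7): sell min(7,3)=3. stock: 3 - 3 = 0. total_sold = 13
  Event 8 (adjust +6): 0 + 6 = 6
  Event 9 (sale 11): sell min(11,6)=6. stock: 6 - 6 = 0. total_sold = 19
  Event 10 (sale 18): sell min(18,0)=0. stock: 0 - 0 = 0. total_sold = 19
  Event 11 (return 7): 0 + 7 = 7
  Event 12 (sale 8): sell min(8,7)=7. stock: 7 - 7 = 0. total_sold = 26
  Event 13 (sale 7): sell min(7,0)=0. stock: 0 - 0 = 0. total_sold = 26
  Event 14 (restock 31): 0 + 31 = 31
Final: stock = 31, total_sold = 26

First zero at event 1.

Answer: 1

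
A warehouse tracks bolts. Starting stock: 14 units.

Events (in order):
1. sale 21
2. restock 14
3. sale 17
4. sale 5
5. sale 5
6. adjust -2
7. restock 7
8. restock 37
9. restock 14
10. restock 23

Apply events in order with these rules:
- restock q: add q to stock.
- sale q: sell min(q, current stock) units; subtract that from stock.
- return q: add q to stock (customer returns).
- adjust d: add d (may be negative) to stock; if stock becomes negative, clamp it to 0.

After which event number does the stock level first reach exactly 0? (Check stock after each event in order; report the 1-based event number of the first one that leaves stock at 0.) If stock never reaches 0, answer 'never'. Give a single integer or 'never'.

Answer: 1

Derivation:
Processing events:
Start: stock = 14
  Event 1 (sale 21): sell min(21,14)=14. stock: 14 - 14 = 0. total_sold = 14
  Event 2 (restock 14): 0 + 14 = 14
  Event 3 (sale 17): sell min(17,14)=14. stock: 14 - 14 = 0. total_sold = 28
  Event 4 (sale 5): sell min(5,0)=0. stock: 0 - 0 = 0. total_sold = 28
  Event 5 (sale 5): sell min(5,0)=0. stock: 0 - 0 = 0. total_sold = 28
  Event 6 (adjust -2): 0 + -2 = 0 (clamped to 0)
  Event 7 (restock 7): 0 + 7 = 7
  Event 8 (restock 37): 7 + 37 = 44
  Event 9 (restock 14): 44 + 14 = 58
  Event 10 (restock 23): 58 + 23 = 81
Final: stock = 81, total_sold = 28

First zero at event 1.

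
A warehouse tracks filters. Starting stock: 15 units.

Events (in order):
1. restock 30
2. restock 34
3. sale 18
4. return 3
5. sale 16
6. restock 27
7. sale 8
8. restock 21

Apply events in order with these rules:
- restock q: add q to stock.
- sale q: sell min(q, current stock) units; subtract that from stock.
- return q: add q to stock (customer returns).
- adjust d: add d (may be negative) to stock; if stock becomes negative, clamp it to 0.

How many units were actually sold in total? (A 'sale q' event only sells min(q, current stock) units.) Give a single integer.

Answer: 42

Derivation:
Processing events:
Start: stock = 15
  Event 1 (restock 30): 15 + 30 = 45
  Event 2 (restock 34): 45 + 34 = 79
  Event 3 (sale 18): sell min(18,79)=18. stock: 79 - 18 = 61. total_sold = 18
  Event 4 (return 3): 61 + 3 = 64
  Event 5 (sale 16): sell min(16,64)=16. stock: 64 - 16 = 48. total_sold = 34
  Event 6 (restock 27): 48 + 27 = 75
  Event 7 (sale 8): sell min(8,75)=8. stock: 75 - 8 = 67. total_sold = 42
  Event 8 (restock 21): 67 + 21 = 88
Final: stock = 88, total_sold = 42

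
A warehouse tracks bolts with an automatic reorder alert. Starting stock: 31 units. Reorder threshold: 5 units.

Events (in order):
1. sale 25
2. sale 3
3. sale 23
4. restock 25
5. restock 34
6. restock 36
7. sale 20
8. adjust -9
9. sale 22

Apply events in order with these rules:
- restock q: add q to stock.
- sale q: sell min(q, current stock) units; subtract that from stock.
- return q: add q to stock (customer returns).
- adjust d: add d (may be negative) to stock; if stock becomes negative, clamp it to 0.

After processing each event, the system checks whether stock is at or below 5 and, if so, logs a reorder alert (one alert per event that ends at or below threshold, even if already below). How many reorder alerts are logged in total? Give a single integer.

Answer: 2

Derivation:
Processing events:
Start: stock = 31
  Event 1 (sale 25): sell min(25,31)=25. stock: 31 - 25 = 6. total_sold = 25
  Event 2 (sale 3): sell min(3,6)=3. stock: 6 - 3 = 3. total_sold = 28
  Event 3 (sale 23): sell min(23,3)=3. stock: 3 - 3 = 0. total_sold = 31
  Event 4 (restock 25): 0 + 25 = 25
  Event 5 (restock 34): 25 + 34 = 59
  Event 6 (restock 36): 59 + 36 = 95
  Event 7 (sale 20): sell min(20,95)=20. stock: 95 - 20 = 75. total_sold = 51
  Event 8 (adjust -9): 75 + -9 = 66
  Event 9 (sale 22): sell min(22,66)=22. stock: 66 - 22 = 44. total_sold = 73
Final: stock = 44, total_sold = 73

Checking against threshold 5:
  After event 1: stock=6 > 5
  After event 2: stock=3 <= 5 -> ALERT
  After event 3: stock=0 <= 5 -> ALERT
  After event 4: stock=25 > 5
  After event 5: stock=59 > 5
  After event 6: stock=95 > 5
  After event 7: stock=75 > 5
  After event 8: stock=66 > 5
  After event 9: stock=44 > 5
Alert events: [2, 3]. Count = 2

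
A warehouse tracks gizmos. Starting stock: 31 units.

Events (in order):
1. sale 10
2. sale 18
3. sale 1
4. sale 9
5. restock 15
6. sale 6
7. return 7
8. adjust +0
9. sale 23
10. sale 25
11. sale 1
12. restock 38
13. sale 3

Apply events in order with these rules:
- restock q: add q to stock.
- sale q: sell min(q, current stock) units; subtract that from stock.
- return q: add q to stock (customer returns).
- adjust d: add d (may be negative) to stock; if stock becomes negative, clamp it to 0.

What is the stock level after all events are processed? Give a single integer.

Processing events:
Start: stock = 31
  Event 1 (sale 10): sell min(10,31)=10. stock: 31 - 10 = 21. total_sold = 10
  Event 2 (sale 18): sell min(18,21)=18. stock: 21 - 18 = 3. total_sold = 28
  Event 3 (sale 1): sell min(1,3)=1. stock: 3 - 1 = 2. total_sold = 29
  Event 4 (sale 9): sell min(9,2)=2. stock: 2 - 2 = 0. total_sold = 31
  Event 5 (restock 15): 0 + 15 = 15
  Event 6 (sale 6): sell min(6,15)=6. stock: 15 - 6 = 9. total_sold = 37
  Event 7 (return 7): 9 + 7 = 16
  Event 8 (adjust +0): 16 + 0 = 16
  Event 9 (sale 23): sell min(23,16)=16. stock: 16 - 16 = 0. total_sold = 53
  Event 10 (sale 25): sell min(25,0)=0. stock: 0 - 0 = 0. total_sold = 53
  Event 11 (sale 1): sell min(1,0)=0. stock: 0 - 0 = 0. total_sold = 53
  Event 12 (restock 38): 0 + 38 = 38
  Event 13 (sale 3): sell min(3,38)=3. stock: 38 - 3 = 35. total_sold = 56
Final: stock = 35, total_sold = 56

Answer: 35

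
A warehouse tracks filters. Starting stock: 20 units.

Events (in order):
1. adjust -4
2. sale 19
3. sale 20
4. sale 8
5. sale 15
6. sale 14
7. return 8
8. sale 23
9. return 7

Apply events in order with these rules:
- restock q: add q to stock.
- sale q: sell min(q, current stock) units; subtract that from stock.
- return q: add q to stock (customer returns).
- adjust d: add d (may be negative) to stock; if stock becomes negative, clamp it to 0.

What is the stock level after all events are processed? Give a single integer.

Answer: 7

Derivation:
Processing events:
Start: stock = 20
  Event 1 (adjust -4): 20 + -4 = 16
  Event 2 (sale 19): sell min(19,16)=16. stock: 16 - 16 = 0. total_sold = 16
  Event 3 (sale 20): sell min(20,0)=0. stock: 0 - 0 = 0. total_sold = 16
  Event 4 (sale 8): sell min(8,0)=0. stock: 0 - 0 = 0. total_sold = 16
  Event 5 (sale 15): sell min(15,0)=0. stock: 0 - 0 = 0. total_sold = 16
  Event 6 (sale 14): sell min(14,0)=0. stock: 0 - 0 = 0. total_sold = 16
  Event 7 (return 8): 0 + 8 = 8
  Event 8 (sale 23): sell min(23,8)=8. stock: 8 - 8 = 0. total_sold = 24
  Event 9 (return 7): 0 + 7 = 7
Final: stock = 7, total_sold = 24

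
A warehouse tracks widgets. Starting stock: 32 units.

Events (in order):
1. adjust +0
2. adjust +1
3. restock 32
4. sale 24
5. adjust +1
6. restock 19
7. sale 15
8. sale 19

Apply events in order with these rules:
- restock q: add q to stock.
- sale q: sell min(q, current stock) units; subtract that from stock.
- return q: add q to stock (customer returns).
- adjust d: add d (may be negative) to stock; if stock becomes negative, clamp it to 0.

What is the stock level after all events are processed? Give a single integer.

Processing events:
Start: stock = 32
  Event 1 (adjust +0): 32 + 0 = 32
  Event 2 (adjust +1): 32 + 1 = 33
  Event 3 (restock 32): 33 + 32 = 65
  Event 4 (sale 24): sell min(24,65)=24. stock: 65 - 24 = 41. total_sold = 24
  Event 5 (adjust +1): 41 + 1 = 42
  Event 6 (restock 19): 42 + 19 = 61
  Event 7 (sale 15): sell min(15,61)=15. stock: 61 - 15 = 46. total_sold = 39
  Event 8 (sale 19): sell min(19,46)=19. stock: 46 - 19 = 27. total_sold = 58
Final: stock = 27, total_sold = 58

Answer: 27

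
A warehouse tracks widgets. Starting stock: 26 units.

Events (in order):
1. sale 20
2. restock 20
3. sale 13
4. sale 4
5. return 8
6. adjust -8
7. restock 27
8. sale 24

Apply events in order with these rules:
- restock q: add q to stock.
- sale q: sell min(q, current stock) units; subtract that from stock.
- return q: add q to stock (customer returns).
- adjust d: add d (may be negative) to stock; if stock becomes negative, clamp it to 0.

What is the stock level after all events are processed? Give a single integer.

Answer: 12

Derivation:
Processing events:
Start: stock = 26
  Event 1 (sale 20): sell min(20,26)=20. stock: 26 - 20 = 6. total_sold = 20
  Event 2 (restock 20): 6 + 20 = 26
  Event 3 (sale 13): sell min(13,26)=13. stock: 26 - 13 = 13. total_sold = 33
  Event 4 (sale 4): sell min(4,13)=4. stock: 13 - 4 = 9. total_sold = 37
  Event 5 (return 8): 9 + 8 = 17
  Event 6 (adjust -8): 17 + -8 = 9
  Event 7 (restock 27): 9 + 27 = 36
  Event 8 (sale 24): sell min(24,36)=24. stock: 36 - 24 = 12. total_sold = 61
Final: stock = 12, total_sold = 61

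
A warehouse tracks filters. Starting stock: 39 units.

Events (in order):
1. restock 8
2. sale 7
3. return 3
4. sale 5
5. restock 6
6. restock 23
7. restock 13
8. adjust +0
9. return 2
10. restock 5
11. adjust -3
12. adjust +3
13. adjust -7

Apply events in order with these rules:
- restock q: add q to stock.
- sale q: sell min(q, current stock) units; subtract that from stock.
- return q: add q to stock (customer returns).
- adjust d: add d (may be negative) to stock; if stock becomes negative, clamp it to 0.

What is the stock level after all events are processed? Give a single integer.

Processing events:
Start: stock = 39
  Event 1 (restock 8): 39 + 8 = 47
  Event 2 (sale 7): sell min(7,47)=7. stock: 47 - 7 = 40. total_sold = 7
  Event 3 (return 3): 40 + 3 = 43
  Event 4 (sale 5): sell min(5,43)=5. stock: 43 - 5 = 38. total_sold = 12
  Event 5 (restock 6): 38 + 6 = 44
  Event 6 (restock 23): 44 + 23 = 67
  Event 7 (restock 13): 67 + 13 = 80
  Event 8 (adjust +0): 80 + 0 = 80
  Event 9 (return 2): 80 + 2 = 82
  Event 10 (restock 5): 82 + 5 = 87
  Event 11 (adjust -3): 87 + -3 = 84
  Event 12 (adjust +3): 84 + 3 = 87
  Event 13 (adjust -7): 87 + -7 = 80
Final: stock = 80, total_sold = 12

Answer: 80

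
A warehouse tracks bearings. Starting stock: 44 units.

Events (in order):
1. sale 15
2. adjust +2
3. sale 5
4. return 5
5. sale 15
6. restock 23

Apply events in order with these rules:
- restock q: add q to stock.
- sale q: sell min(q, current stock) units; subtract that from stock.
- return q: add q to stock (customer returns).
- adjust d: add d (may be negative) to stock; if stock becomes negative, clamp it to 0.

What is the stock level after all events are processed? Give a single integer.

Answer: 39

Derivation:
Processing events:
Start: stock = 44
  Event 1 (sale 15): sell min(15,44)=15. stock: 44 - 15 = 29. total_sold = 15
  Event 2 (adjust +2): 29 + 2 = 31
  Event 3 (sale 5): sell min(5,31)=5. stock: 31 - 5 = 26. total_sold = 20
  Event 4 (return 5): 26 + 5 = 31
  Event 5 (sale 15): sell min(15,31)=15. stock: 31 - 15 = 16. total_sold = 35
  Event 6 (restock 23): 16 + 23 = 39
Final: stock = 39, total_sold = 35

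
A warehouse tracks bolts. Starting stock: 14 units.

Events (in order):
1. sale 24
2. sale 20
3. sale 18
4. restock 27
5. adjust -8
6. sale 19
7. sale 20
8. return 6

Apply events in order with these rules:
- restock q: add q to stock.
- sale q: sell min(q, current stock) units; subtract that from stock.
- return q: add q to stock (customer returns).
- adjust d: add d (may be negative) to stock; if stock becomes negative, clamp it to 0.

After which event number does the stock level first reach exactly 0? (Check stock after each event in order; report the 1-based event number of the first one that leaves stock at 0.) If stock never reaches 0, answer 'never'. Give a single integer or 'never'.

Processing events:
Start: stock = 14
  Event 1 (sale 24): sell min(24,14)=14. stock: 14 - 14 = 0. total_sold = 14
  Event 2 (sale 20): sell min(20,0)=0. stock: 0 - 0 = 0. total_sold = 14
  Event 3 (sale 18): sell min(18,0)=0. stock: 0 - 0 = 0. total_sold = 14
  Event 4 (restock 27): 0 + 27 = 27
  Event 5 (adjust -8): 27 + -8 = 19
  Event 6 (sale 19): sell min(19,19)=19. stock: 19 - 19 = 0. total_sold = 33
  Event 7 (sale 20): sell min(20,0)=0. stock: 0 - 0 = 0. total_sold = 33
  Event 8 (return 6): 0 + 6 = 6
Final: stock = 6, total_sold = 33

First zero at event 1.

Answer: 1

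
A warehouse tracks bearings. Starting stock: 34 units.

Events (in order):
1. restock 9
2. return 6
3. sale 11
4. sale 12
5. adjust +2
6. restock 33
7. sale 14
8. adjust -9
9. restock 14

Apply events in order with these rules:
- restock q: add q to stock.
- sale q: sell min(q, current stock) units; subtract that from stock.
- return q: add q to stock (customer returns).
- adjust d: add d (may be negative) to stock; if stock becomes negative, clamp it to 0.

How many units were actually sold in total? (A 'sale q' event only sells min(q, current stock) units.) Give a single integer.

Processing events:
Start: stock = 34
  Event 1 (restock 9): 34 + 9 = 43
  Event 2 (return 6): 43 + 6 = 49
  Event 3 (sale 11): sell min(11,49)=11. stock: 49 - 11 = 38. total_sold = 11
  Event 4 (sale 12): sell min(12,38)=12. stock: 38 - 12 = 26. total_sold = 23
  Event 5 (adjust +2): 26 + 2 = 28
  Event 6 (restock 33): 28 + 33 = 61
  Event 7 (sale 14): sell min(14,61)=14. stock: 61 - 14 = 47. total_sold = 37
  Event 8 (adjust -9): 47 + -9 = 38
  Event 9 (restock 14): 38 + 14 = 52
Final: stock = 52, total_sold = 37

Answer: 37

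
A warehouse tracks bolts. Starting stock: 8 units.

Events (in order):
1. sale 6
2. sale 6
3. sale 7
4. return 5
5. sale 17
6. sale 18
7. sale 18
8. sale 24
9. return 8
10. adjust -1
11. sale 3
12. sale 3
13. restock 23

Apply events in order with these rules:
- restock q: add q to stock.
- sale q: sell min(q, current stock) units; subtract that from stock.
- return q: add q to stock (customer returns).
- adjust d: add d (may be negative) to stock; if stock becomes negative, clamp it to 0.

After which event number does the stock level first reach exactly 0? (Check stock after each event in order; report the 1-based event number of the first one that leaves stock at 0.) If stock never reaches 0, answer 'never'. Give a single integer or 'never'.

Answer: 2

Derivation:
Processing events:
Start: stock = 8
  Event 1 (sale 6): sell min(6,8)=6. stock: 8 - 6 = 2. total_sold = 6
  Event 2 (sale 6): sell min(6,2)=2. stock: 2 - 2 = 0. total_sold = 8
  Event 3 (sale 7): sell min(7,0)=0. stock: 0 - 0 = 0. total_sold = 8
  Event 4 (return 5): 0 + 5 = 5
  Event 5 (sale 17): sell min(17,5)=5. stock: 5 - 5 = 0. total_sold = 13
  Event 6 (sale 18): sell min(18,0)=0. stock: 0 - 0 = 0. total_sold = 13
  Event 7 (sale 18): sell min(18,0)=0. stock: 0 - 0 = 0. total_sold = 13
  Event 8 (sale 24): sell min(24,0)=0. stock: 0 - 0 = 0. total_sold = 13
  Event 9 (return 8): 0 + 8 = 8
  Event 10 (adjust -1): 8 + -1 = 7
  Event 11 (sale 3): sell min(3,7)=3. stock: 7 - 3 = 4. total_sold = 16
  Event 12 (sale 3): sell min(3,4)=3. stock: 4 - 3 = 1. total_sold = 19
  Event 13 (restock 23): 1 + 23 = 24
Final: stock = 24, total_sold = 19

First zero at event 2.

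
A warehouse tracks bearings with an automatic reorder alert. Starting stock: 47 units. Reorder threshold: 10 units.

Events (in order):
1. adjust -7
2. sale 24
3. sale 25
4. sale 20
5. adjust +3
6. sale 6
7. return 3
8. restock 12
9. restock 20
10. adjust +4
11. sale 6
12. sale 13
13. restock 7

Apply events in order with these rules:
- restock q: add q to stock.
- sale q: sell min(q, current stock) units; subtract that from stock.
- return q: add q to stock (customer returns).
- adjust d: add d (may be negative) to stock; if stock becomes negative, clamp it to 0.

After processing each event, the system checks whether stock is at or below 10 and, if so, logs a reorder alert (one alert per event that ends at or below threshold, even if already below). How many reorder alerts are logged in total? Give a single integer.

Processing events:
Start: stock = 47
  Event 1 (adjust -7): 47 + -7 = 40
  Event 2 (sale 24): sell min(24,40)=24. stock: 40 - 24 = 16. total_sold = 24
  Event 3 (sale 25): sell min(25,16)=16. stock: 16 - 16 = 0. total_sold = 40
  Event 4 (sale 20): sell min(20,0)=0. stock: 0 - 0 = 0. total_sold = 40
  Event 5 (adjust +3): 0 + 3 = 3
  Event 6 (sale 6): sell min(6,3)=3. stock: 3 - 3 = 0. total_sold = 43
  Event 7 (return 3): 0 + 3 = 3
  Event 8 (restock 12): 3 + 12 = 15
  Event 9 (restock 20): 15 + 20 = 35
  Event 10 (adjust +4): 35 + 4 = 39
  Event 11 (sale 6): sell min(6,39)=6. stock: 39 - 6 = 33. total_sold = 49
  Event 12 (sale 13): sell min(13,33)=13. stock: 33 - 13 = 20. total_sold = 62
  Event 13 (restock 7): 20 + 7 = 27
Final: stock = 27, total_sold = 62

Checking against threshold 10:
  After event 1: stock=40 > 10
  After event 2: stock=16 > 10
  After event 3: stock=0 <= 10 -> ALERT
  After event 4: stock=0 <= 10 -> ALERT
  After event 5: stock=3 <= 10 -> ALERT
  After event 6: stock=0 <= 10 -> ALERT
  After event 7: stock=3 <= 10 -> ALERT
  After event 8: stock=15 > 10
  After event 9: stock=35 > 10
  After event 10: stock=39 > 10
  After event 11: stock=33 > 10
  After event 12: stock=20 > 10
  After event 13: stock=27 > 10
Alert events: [3, 4, 5, 6, 7]. Count = 5

Answer: 5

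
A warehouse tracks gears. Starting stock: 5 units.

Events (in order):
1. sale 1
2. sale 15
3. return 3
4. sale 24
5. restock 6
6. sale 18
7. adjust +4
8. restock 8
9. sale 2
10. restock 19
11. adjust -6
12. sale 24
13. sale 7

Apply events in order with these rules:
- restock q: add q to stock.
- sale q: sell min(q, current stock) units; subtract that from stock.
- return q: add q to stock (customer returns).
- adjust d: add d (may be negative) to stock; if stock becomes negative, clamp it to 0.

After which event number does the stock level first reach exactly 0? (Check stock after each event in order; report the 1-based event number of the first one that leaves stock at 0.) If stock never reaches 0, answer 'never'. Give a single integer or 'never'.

Answer: 2

Derivation:
Processing events:
Start: stock = 5
  Event 1 (sale 1): sell min(1,5)=1. stock: 5 - 1 = 4. total_sold = 1
  Event 2 (sale 15): sell min(15,4)=4. stock: 4 - 4 = 0. total_sold = 5
  Event 3 (return 3): 0 + 3 = 3
  Event 4 (sale 24): sell min(24,3)=3. stock: 3 - 3 = 0. total_sold = 8
  Event 5 (restock 6): 0 + 6 = 6
  Event 6 (sale 18): sell min(18,6)=6. stock: 6 - 6 = 0. total_sold = 14
  Event 7 (adjust +4): 0 + 4 = 4
  Event 8 (restock 8): 4 + 8 = 12
  Event 9 (sale 2): sell min(2,12)=2. stock: 12 - 2 = 10. total_sold = 16
  Event 10 (restock 19): 10 + 19 = 29
  Event 11 (adjust -6): 29 + -6 = 23
  Event 12 (sale 24): sell min(24,23)=23. stock: 23 - 23 = 0. total_sold = 39
  Event 13 (sale 7): sell min(7,0)=0. stock: 0 - 0 = 0. total_sold = 39
Final: stock = 0, total_sold = 39

First zero at event 2.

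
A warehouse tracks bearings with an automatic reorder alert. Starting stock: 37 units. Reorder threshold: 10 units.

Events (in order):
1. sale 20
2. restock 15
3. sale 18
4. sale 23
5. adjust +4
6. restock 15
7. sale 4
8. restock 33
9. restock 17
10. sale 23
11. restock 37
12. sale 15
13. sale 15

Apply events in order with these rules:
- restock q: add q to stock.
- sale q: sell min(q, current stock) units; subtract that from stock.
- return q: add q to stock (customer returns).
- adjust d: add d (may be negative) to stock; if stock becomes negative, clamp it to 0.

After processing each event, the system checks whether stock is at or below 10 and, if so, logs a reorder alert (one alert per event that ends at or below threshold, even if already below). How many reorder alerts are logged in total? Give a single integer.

Answer: 2

Derivation:
Processing events:
Start: stock = 37
  Event 1 (sale 20): sell min(20,37)=20. stock: 37 - 20 = 17. total_sold = 20
  Event 2 (restock 15): 17 + 15 = 32
  Event 3 (sale 18): sell min(18,32)=18. stock: 32 - 18 = 14. total_sold = 38
  Event 4 (sale 23): sell min(23,14)=14. stock: 14 - 14 = 0. total_sold = 52
  Event 5 (adjust +4): 0 + 4 = 4
  Event 6 (restock 15): 4 + 15 = 19
  Event 7 (sale 4): sell min(4,19)=4. stock: 19 - 4 = 15. total_sold = 56
  Event 8 (restock 33): 15 + 33 = 48
  Event 9 (restock 17): 48 + 17 = 65
  Event 10 (sale 23): sell min(23,65)=23. stock: 65 - 23 = 42. total_sold = 79
  Event 11 (restock 37): 42 + 37 = 79
  Event 12 (sale 15): sell min(15,79)=15. stock: 79 - 15 = 64. total_sold = 94
  Event 13 (sale 15): sell min(15,64)=15. stock: 64 - 15 = 49. total_sold = 109
Final: stock = 49, total_sold = 109

Checking against threshold 10:
  After event 1: stock=17 > 10
  After event 2: stock=32 > 10
  After event 3: stock=14 > 10
  After event 4: stock=0 <= 10 -> ALERT
  After event 5: stock=4 <= 10 -> ALERT
  After event 6: stock=19 > 10
  After event 7: stock=15 > 10
  After event 8: stock=48 > 10
  After event 9: stock=65 > 10
  After event 10: stock=42 > 10
  After event 11: stock=79 > 10
  After event 12: stock=64 > 10
  After event 13: stock=49 > 10
Alert events: [4, 5]. Count = 2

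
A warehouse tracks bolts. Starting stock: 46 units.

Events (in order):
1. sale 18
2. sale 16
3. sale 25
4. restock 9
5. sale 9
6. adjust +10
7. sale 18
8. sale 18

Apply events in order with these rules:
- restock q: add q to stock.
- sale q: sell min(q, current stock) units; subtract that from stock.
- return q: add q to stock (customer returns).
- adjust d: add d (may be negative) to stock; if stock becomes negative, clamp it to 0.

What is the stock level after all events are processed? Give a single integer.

Processing events:
Start: stock = 46
  Event 1 (sale 18): sell min(18,46)=18. stock: 46 - 18 = 28. total_sold = 18
  Event 2 (sale 16): sell min(16,28)=16. stock: 28 - 16 = 12. total_sold = 34
  Event 3 (sale 25): sell min(25,12)=12. stock: 12 - 12 = 0. total_sold = 46
  Event 4 (restock 9): 0 + 9 = 9
  Event 5 (sale 9): sell min(9,9)=9. stock: 9 - 9 = 0. total_sold = 55
  Event 6 (adjust +10): 0 + 10 = 10
  Event 7 (sale 18): sell min(18,10)=10. stock: 10 - 10 = 0. total_sold = 65
  Event 8 (sale 18): sell min(18,0)=0. stock: 0 - 0 = 0. total_sold = 65
Final: stock = 0, total_sold = 65

Answer: 0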